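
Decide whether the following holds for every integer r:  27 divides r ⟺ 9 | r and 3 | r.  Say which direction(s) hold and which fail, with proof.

(→) If 27 ∣ r, write r = 27q. Since 27 = 3·9, r = 9·(3q), so 9 ∣ r; and since 27 = 9·3, r = 3·(9q), so 3 ∣ r.

(←) This fails: take r = 9. Both 9 ∣ 9 and 3 ∣ 9, yet 9 is not a multiple of 27 (since 9 = 0·27 + 9), so 27 ∤ 9.

(⇒) holds; (⇐) fails.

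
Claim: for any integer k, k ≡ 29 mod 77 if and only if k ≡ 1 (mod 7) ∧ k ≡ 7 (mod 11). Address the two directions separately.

The biconditional holds.

Converse. If k ≡ 1 (mod 7) and k ≡ 7 (mod 11), then by the Chinese remainder theorem k ≡ 29 (mod 77). This is exactly k ≡ 29 (mod 77).

Forward direction. Suppose k ≡ 29 (mod 77); write k = 77j + 29. Since 7 ∣ 77, reducing mod 7 gives k ≡ 29 ≡ 1 (mod 7); since 11 ∣ 77, reducing mod 11 gives k ≡ 29 ≡ 7 (mod 11).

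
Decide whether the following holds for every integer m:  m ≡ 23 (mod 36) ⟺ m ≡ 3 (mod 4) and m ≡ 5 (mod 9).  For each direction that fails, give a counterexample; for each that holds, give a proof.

Both directions hold; the statement is true.

[⇐] If m ≡ 3 (mod 4) and m ≡ 5 (mod 9), then by the Chinese remainder theorem m ≡ 23 (mod 36). This is exactly m ≡ 23 (mod 36).

[⇒] Suppose m ≡ 23 (mod 36); write m = 36j + 23. Since 4 ∣ 36, reducing mod 4 gives m ≡ 23 ≡ 3 (mod 4); since 9 ∣ 36, reducing mod 9 gives m ≡ 23 ≡ 5 (mod 9).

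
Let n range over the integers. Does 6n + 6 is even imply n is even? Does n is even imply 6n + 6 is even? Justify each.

(⇒) This fails: take n = 7. Then 6n + 6 = 48, which is even, yet n = 7 is odd, not even.

(⇐) Suppose n is even. Since 6 is even, 6n is even for every n, so 6n + 6 has the same parity as 6, which is even. Hence 6n + 6 is even.

Not equivalent: only (⇐) holds.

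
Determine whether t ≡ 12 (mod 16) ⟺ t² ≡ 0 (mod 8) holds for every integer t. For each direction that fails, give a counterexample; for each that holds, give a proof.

The forward direction holds; the converse fails.

(⇒) Suppose t ≡ 12 (mod 16). Then t² ≡ 12² = 144 (mod 16), and since 8 ∣ 16, also t² ≡ 0 (mod 8).

(⇐) This fails: take t = 0. Then 0² = 0 ≡ 0 (mod 8), yet 0 ≡ 0 (mod 16), not 12.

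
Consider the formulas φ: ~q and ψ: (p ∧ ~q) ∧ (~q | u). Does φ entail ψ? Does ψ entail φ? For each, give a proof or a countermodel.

(→) This fails. Under q = F, p = F, u = F, the left side is true but the right side is false.

(←) Assume the antecedent. If q is true, the antecedent cannot hold. If q is false, ~q reduces to true regardless of the other variables. Either way ~q holds.

The forward direction fails; the converse holds.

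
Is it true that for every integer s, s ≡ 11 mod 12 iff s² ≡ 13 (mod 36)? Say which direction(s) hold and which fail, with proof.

Forward direction. This fails: take s = 23. Then 23 ≡ 11 (mod 12), but 23² = 529 ≡ 25 (mod 36), not 13.

Converse. This fails: take s = 7. Then 7² = 49 ≡ 13 (mod 36), yet 7 ≡ 7 (mod 12), not 11.

Both directions fail.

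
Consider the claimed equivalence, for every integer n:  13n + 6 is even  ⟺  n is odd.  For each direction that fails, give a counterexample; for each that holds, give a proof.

[⇒] This fails: n = 0 gives 13n + 6 = 6, which is even, but 0 is even, not odd.

[⇐] This also fails: n = 7 is odd, but 13n + 6 = 97 is odd, not even.

Neither implication holds.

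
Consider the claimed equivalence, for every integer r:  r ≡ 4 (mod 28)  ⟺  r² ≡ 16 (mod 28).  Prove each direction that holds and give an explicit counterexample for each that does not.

(⇒) holds; (⇐) fails.

Converse. This fails: take r = 10. Then 10² = 100 ≡ 16 (mod 28), yet 10 ≡ 10 (mod 28), not 4.

Forward direction. Suppose r ≡ 4 (mod 28). Write r = 28j + 4. Then (28j + 4)² = 784j² + 224j + 16 = 28(28j² + 8j) + 16, so r² ≡ 16 (mod 28).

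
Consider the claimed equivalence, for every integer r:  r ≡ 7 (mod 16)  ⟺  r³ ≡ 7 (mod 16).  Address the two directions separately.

Both directions hold.

(⇒) Suppose r ≡ 7 (mod 16). Write r = 16j + 7. Then (16j + 7)³ = 4096j³ + 5376j² + 2352j + 343 = 16(256j³ + 336j² + 147j + 21) + 7, so r³ ≡ 7 (mod 16).

(⇐) Conversely, suppose r³ ≡ 7 (mod 16). The only residue r in {0, …, 15} with r³ ≡ 7 (mod 16) is r = 7, so r ≡ 7 (mod 16).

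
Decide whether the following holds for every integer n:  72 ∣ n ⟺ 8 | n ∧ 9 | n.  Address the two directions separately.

Equivalent; both directions hold.

[⇒] If 72 ∣ n, write n = 72q. Since 72 = 9·8, n = 8·(9q), so 8 ∣ n; and since 72 = 8·9, n = 9·(8q), so 9 ∣ n.

[⇐] Suppose 8 ∣ n and 9 ∣ n. Any common multiple of 8 and 9 is a multiple of their lcm; here gcd(8, 9) = 1, so lcm(8, 9) = 8·9 = 72, so 72 ∣ n.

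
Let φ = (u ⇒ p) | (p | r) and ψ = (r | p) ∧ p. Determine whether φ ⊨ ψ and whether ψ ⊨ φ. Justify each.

(⇒) fails; (⇐) holds.

(⇒) This fails. Under p = F, r = F, u = F, the left side is true but the right side is false.

(⇐) Assume the antecedent. If p is true, (u ⇒ p) | (p | r) reduces to true regardless of the other variables. If p is false, the antecedent cannot hold. Either way (u ⇒ p) | (p | r) holds.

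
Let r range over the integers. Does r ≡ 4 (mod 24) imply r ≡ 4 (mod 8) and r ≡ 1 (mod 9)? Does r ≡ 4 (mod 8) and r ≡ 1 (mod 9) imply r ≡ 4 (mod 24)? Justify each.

[⇒] This fails: r = 4 gives 4 ≡ 4 (mod 24) but 4 ≡ 4 (mod 9), so the conjunction on the right does not hold.

[⇐] Conversely, if r ≡ 4 (mod 8) and r ≡ 1 (mod 9), then by the Chinese remainder theorem r ≡ 28 (mod 72). Since 28 ≡ 4 (mod 24) and 24 ∣ 72, we get r ≡ 4 (mod 24).

Only the converse holds.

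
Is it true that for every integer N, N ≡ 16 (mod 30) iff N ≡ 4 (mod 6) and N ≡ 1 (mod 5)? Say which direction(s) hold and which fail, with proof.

Both directions hold.

(⟹) Suppose N ≡ 16 (mod 30); write N = 30j + 16. Since 6 ∣ 30, reducing mod 6 gives N ≡ 16 ≡ 4 (mod 6); since 5 ∣ 30, reducing mod 5 gives N ≡ 16 ≡ 1 (mod 5).

(⟸) Conversely, if N ≡ 4 (mod 6) and N ≡ 1 (mod 5), then by the Chinese remainder theorem N ≡ 16 (mod 30). This is exactly N ≡ 16 (mod 30).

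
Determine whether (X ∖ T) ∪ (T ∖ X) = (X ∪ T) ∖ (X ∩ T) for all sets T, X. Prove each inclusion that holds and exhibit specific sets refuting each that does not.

Both inclusions hold; the sets are equal.

(⊆) Let x ∈ (X ∖ T) ∪ (T ∖ X). Then either x ∈ T and x ∉ X; or x ∈ X and x ∉ T. In each case x ∈ (X ∪ T) ∖ (X ∩ T), so (X ∖ T) ∪ (T ∖ X) ⊆ (X ∪ T) ∖ (X ∩ T).

(⊇) Let x ∈ (X ∪ T) ∖ (X ∩ T). Then either x ∈ T and x ∉ X; or x ∈ X and x ∉ T. In each case x ∈ (X ∖ T) ∪ (T ∖ X), so (X ∪ T) ∖ (X ∩ T) ⊆ (X ∖ T) ∪ (T ∖ X).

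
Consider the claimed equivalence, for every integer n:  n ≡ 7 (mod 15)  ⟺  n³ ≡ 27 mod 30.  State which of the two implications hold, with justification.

[⇒] This fails: take n = 7. Then 7 ≡ 7 (mod 15), but 7³ = 343 ≡ 13 (mod 30), not 27.

[⇐] This fails: take n = 3. Then 3³ = 27 ≡ 27 (mod 30), yet 3 ≡ 3 (mod 15), not 7.

Neither implication holds.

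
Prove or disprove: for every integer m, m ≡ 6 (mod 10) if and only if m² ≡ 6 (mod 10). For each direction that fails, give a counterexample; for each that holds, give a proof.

(⟹) Suppose m ≡ 6 (mod 10). Write m = 10j + 6. Then (10j + 6)² = 100j² + 120j + 36 = 10(10j² + 12j + 3) + 6, so m² ≡ 6 (mod 10).

(⟸) This fails: take m = 4. Then 4² = 16 ≡ 6 (mod 10), yet 4 ≡ 4 (mod 10), not 6.

Only the forward direction holds.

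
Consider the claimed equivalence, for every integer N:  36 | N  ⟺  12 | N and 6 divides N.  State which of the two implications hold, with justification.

[⇒] If 36 ∣ N, write N = 36q. Since 36 = 3·12, N = 12·(3q), so 12 ∣ N; and since 36 = 6·6, N = 6·(6q), so 6 ∣ N.

[⇐] This fails: take N = 12. Both 12 ∣ 12 and 6 ∣ 12, yet 12 is not a multiple of 36 (since 12 = 0·36 + 12), so 36 ∤ 12.

Only the forward implication holds.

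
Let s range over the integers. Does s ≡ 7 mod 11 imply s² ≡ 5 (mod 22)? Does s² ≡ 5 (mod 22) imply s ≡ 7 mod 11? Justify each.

(⇒) This fails: take s = 18. Then 18 ≡ 7 (mod 11), but 18² = 324 ≡ 16 (mod 22), not 5.

(⇐) This fails: take s = 15. Then 15² = 225 ≡ 5 (mod 22), yet 15 ≡ 4 (mod 11), not 7.

Neither direction holds.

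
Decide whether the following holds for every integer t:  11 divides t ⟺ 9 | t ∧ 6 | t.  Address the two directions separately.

Neither direction holds.

(⟹) This fails: take t = 11. Certainly 11 ∣ 11, but 9 ∤ 11.

(⟸) This fails: take t = 18. Both 9 ∣ 18 and 6 ∣ 18, yet 18 is not a multiple of 11 (since 18 = 1·11 + 7), so 11 ∤ 18.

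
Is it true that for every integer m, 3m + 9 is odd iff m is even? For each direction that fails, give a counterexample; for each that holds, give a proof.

Both directions hold.

Forward direction. Suppose 3m + 9 is odd. Since 3 is odd, 3m and m have the same parity, so 3m + 9 ≡ m + 9 (mod 2). As 9 is odd, 3m + 9 is odd exactly when m is even. Thus m is even.

Converse. Suppose m is even; write m = 2j. Then 3m + 9 = 3·(2j) + 9 = 2·3j + 9, which is odd.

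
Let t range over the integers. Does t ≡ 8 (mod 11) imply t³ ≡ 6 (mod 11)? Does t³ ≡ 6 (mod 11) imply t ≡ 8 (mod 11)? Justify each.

(→) Suppose t ≡ 8 (mod 11). Write t = 11j + 8. Then (11j + 8)³ = 1331j³ + 2904j² + 2112j + 512 = 11(121j³ + 264j² + 192j + 46) + 6, so t³ ≡ 6 (mod 11).

(←) Conversely, suppose t³ ≡ 6 (mod 11). The only residue r in {0, …, 10} with r³ ≡ 6 (mod 11) is r = 8, so t ≡ 8 (mod 11).

The biconditional holds.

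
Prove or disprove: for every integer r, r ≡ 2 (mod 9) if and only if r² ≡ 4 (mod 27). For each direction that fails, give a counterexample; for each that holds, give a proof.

(⟹) This fails: take r = 11. Then 11 ≡ 2 (mod 9), but 11² = 121 ≡ 13 (mod 27), not 4.

(⟸) This fails: take r = 25. Then 25² = 625 ≡ 4 (mod 27), yet 25 ≡ 7 (mod 9), not 2.

Neither implication holds.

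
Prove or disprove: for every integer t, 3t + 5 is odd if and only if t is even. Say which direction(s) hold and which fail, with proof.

[⇒] Suppose 3t + 5 is odd. Since 3 is odd, 3t and t have the same parity, so 3t + 5 ≡ t + 5 (mod 2). As 5 is odd, 3t + 5 is odd exactly when t is even. Thus t is even.

[⇐] Conversely, suppose t is even; write t = 2j. Then 3t + 5 = 3·(2j) + 5 = 2·3j + 5, which is odd.

Equivalent; both directions hold.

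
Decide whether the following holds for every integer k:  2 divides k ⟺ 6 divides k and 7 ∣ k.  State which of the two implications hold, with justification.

(⇒) fails; (⇐) holds.

(⟸) Suppose 6 ∣ k and 7 ∣ k. Any common multiple of 6 and 7 is a multiple of their lcm; here gcd(6, 7) = 1, so lcm(6, 7) = 6·7 = 42, so 42 ∣ k. Since 2 ∣ 42, it follows that 2 ∣ k.

(⟹) This fails: take k = 2. Certainly 2 ∣ 2, but 6 ∤ 2.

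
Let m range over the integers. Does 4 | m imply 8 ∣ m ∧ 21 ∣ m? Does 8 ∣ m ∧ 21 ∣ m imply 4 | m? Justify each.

Only the converse holds.

(⇒) This fails: take m = 4. Certainly 4 ∣ 4, but 8 ∤ 4.

(⇐) Suppose 8 ∣ m and 21 ∣ m. Any common multiple of 8 and 21 is a multiple of their lcm; here gcd(8, 21) = 1, so lcm(8, 21) = 8·21 = 168, so 168 ∣ m. Since 4 ∣ 168, it follows that 4 ∣ m.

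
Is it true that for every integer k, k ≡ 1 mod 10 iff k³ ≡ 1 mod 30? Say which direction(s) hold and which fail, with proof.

Forward direction. This fails: take k = 11. Then 11 ≡ 1 (mod 10), but 11³ = 1331 ≡ 11 (mod 30), not 1.

Converse. The residues r modulo 30 with r³ ≡ 1 (mod 30) are exactly {1}, and each is ≡ 1 (mod 10).

Only the reverse direction holds.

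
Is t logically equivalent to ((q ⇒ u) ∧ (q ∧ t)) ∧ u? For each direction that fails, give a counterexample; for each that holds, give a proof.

(→) This fails. Under q = F, t = T, u = F, the left side is true but the right side is false.

(←) Assume the antecedent. If q is true, the antecedent forces (q = T, t = T, u = T), and t holds there. If q is false, the antecedent cannot hold. Either way t holds.

(⇒) fails; (⇐) holds.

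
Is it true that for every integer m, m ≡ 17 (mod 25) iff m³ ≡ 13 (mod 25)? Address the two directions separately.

(⇒) Suppose m ≡ 17 (mod 25). Write m = 25j + 17. Then (25j + 17)³ = 15625j³ + 31875j² + 21675j + 4913 = 25(625j³ + 1275j² + 867j + 196) + 13, so m³ ≡ 13 (mod 25).

(⇐) Conversely, suppose m³ ≡ 13 (mod 25). The only residue r in {0, …, 24} with r³ ≡ 13 (mod 25) is r = 17, so m ≡ 17 (mod 25).

Both directions hold.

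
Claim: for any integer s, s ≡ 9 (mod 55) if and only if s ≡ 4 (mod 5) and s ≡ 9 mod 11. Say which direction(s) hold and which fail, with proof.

Both directions hold.

Forward direction. Suppose s ≡ 9 (mod 55); write s = 55j + 9. Since 5 ∣ 55, reducing mod 5 gives s ≡ 9 ≡ 4 (mod 5); since 11 ∣ 55, reducing mod 11 gives s ≡ 9 (mod 11).

Converse. If s ≡ 4 (mod 5) and s ≡ 9 (mod 11), then by the Chinese remainder theorem s ≡ 9 (mod 55). This is exactly s ≡ 9 (mod 55).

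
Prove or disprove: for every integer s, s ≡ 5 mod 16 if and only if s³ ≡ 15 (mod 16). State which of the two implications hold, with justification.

Neither implication holds.

(→) This fails: take s = 5. Then 5 ≡ 5 (mod 16), but 5³ = 125 ≡ 13 (mod 16), not 15.

(←) This fails: take s = 15. Then 15³ = 3375 ≡ 15 (mod 16), yet 15 ≡ 15 (mod 16), not 5.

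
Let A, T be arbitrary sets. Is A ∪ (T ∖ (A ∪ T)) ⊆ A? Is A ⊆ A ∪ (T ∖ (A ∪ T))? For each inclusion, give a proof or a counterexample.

(⟹) Let x ∈ A ∪ (T ∖ (A ∪ T)). Then either x ∈ A and x ∉ T; or x ∈ A ∩ T. In each case x ∈ A, so A ∪ (T ∖ (A ∪ T)) ⊆ A.

(⟸) Let x ∈ A. Then either x ∈ A and x ∉ T; or x ∈ A ∩ T. In each case x ∈ A ∪ (T ∖ (A ∪ T)), so A ⊆ A ∪ (T ∖ (A ∪ T)).

Both inclusions hold; the sets are equal.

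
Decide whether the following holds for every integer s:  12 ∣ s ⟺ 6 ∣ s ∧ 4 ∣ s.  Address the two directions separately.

(⇒) If 12 ∣ s, write s = 12q. Since 12 = 2·6, s = 6·(2q), so 6 ∣ s; and since 12 = 3·4, s = 4·(3q), so 4 ∣ s.

(⇐) Suppose 6 ∣ s and 4 ∣ s. Any common multiple of 6 and 4 is a multiple of their lcm; here lcm(6, 4) = 6·4/gcd(6, 4) = 24/2 = 12, so 12 ∣ s.

Both directions hold.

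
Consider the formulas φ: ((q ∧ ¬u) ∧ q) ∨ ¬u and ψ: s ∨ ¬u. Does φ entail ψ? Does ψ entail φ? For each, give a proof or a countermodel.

(→) Assume the antecedent. If q is true, the antecedent forces (q = T, s = F, u = F) or (q = T, s = T, u = F), and s ∨ ¬u holds there. If q is false, the antecedent forces (q = F, s = F, u = F) or (q = F, s = T, u = F), and s ∨ ¬u holds there. Either way s ∨ ¬u holds.

(←) This fails. Under q = F, s = T, u = T, the left side is false but the right side is true.

(⇒) holds; (⇐) fails.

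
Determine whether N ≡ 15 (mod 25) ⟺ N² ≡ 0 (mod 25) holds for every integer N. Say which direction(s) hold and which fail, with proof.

(⇒) holds; (⇐) fails.

[⇒] Suppose N ≡ 15 (mod 25). Write N = 25j + 15. Then (25j + 15)² = 625j² + 750j + 225 = 25(25j² + 30j + 9) + 0, so N² ≡ 0 (mod 25).

[⇐] This fails: take N = 0. Then 0² = 0 ≡ 0 (mod 25), yet 0 ≡ 0 (mod 25), not 15.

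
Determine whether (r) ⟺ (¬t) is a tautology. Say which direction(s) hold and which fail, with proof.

Neither implication holds.

(⇒) This fails. Under r = T, t = T, the left side is true but the right side is false.

(⇐) This fails. Under r = F, t = F, the left side is false but the right side is true.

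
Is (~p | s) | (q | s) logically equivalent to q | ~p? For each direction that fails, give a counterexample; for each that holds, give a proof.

(⇒) fails; (⇐) holds.

(⇒) This fails. Under p = T, q = F, s = T, the left side is true but the right side is false.

(⇐) Assume the antecedent. If p is true, the antecedent forces (p = T, q = T, s = F) or (p = T, q = T, s = T), and (~p | s) | (q | s) holds there. If p is false, (~p | s) | (q | s) reduces to true regardless of the other variables. Either way (~p | s) | (q | s) holds.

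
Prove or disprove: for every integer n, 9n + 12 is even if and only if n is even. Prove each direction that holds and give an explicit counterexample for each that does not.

Equivalent; both directions hold.

(⇒) Suppose 9n + 12 is even. Since 9 is odd, 9n and n have the same parity, so 9n + 12 ≡ n + 12 (mod 2). As 12 is even, 9n + 12 is even exactly when n is even. Thus n is even.

(⇐) Conversely, suppose n is even; write n = 2j. Then 9n + 12 = 9·(2j) + 12 = 2·9j + 12, which is even.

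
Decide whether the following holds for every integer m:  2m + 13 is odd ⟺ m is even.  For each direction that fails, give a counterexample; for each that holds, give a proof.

(⇒) fails; (⇐) holds.

(→) This fails: take m = 3. Then 2m + 13 = 19, which is odd, yet m = 3 is odd, not even.

(←) Suppose m is even. Since 2 is even, 2m is even for every m, so 2m + 13 has the same parity as 13, which is odd. Hence 2m + 13 is odd.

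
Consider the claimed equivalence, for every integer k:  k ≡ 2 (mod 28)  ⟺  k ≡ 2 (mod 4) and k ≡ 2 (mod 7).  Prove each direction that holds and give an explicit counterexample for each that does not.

(→) Suppose k ≡ 2 (mod 28); write k = 28j + 2. Since 4 ∣ 28, reducing mod 4 gives k ≡ 2 (mod 4); since 7 ∣ 28, reducing mod 7 gives k ≡ 2 (mod 7).

(←) Conversely, if k ≡ 2 (mod 4) and k ≡ 2 (mod 7), then by the Chinese remainder theorem k ≡ 2 (mod 28). This is exactly k ≡ 2 (mod 28).

Both implications hold.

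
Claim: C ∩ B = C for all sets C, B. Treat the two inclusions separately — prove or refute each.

(⟹) Let x ∈ C ∩ B. Then x ∈ C ∩ B, from which x ∈ C.

(⟸) This inclusion fails. Take C = {1}, B = ∅; then 1 ∈ C but 1 ∉ C ∩ B.

Only the forward inclusion holds.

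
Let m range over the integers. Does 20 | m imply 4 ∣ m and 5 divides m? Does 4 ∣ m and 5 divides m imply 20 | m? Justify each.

Both directions hold.

[⇒] If 20 ∣ m, write m = 20q. Since 20 = 5·4, m = 4·(5q), so 4 ∣ m; and since 20 = 4·5, m = 5·(4q), so 5 ∣ m.

[⇐] Suppose 4 ∣ m and 5 ∣ m. Any common multiple of 4 and 5 is a multiple of their lcm; here gcd(4, 5) = 1, so lcm(4, 5) = 4·5 = 20, so 20 ∣ m.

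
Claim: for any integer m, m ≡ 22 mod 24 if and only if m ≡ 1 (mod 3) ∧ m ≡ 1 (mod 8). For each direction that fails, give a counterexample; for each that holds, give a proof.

(→) This fails: m = 22 gives 22 ≡ 22 (mod 24) but 22 ≡ 6 (mod 8), so the conjunction on the right does not hold.

(←) This fails: m = 1 satisfies both congruences on the right (1 ≡ 1 mod 3 and 1 ≡ 1 mod 8) yet 1 ≡ 1 (mod 24), not 22.

Neither implication holds.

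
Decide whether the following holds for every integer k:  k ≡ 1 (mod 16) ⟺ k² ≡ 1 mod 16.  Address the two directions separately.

Only the forward direction holds.

(→) Suppose k ≡ 1 (mod 16). Write k = 16j + 1. Then (16j + 1)² = 256j² + 32j + 1 = 16(16j² + 2j) + 1, so k² ≡ 1 (mod 16).

(←) This fails: take k = 7. Then 7² = 49 ≡ 1 (mod 16), yet 7 ≡ 7 (mod 16), not 1.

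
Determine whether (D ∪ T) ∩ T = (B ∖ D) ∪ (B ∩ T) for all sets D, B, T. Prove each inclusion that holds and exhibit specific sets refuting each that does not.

Both inclusions fail.

(⟹) This inclusion fails. Take D = ∅, B = ∅, T = {1}; then 1 ∈ (D ∪ T) ∩ T but 1 ∉ (B ∖ D) ∪ (B ∩ T).

(⟸) This inclusion fails. Take D = ∅, B = {1}, T = ∅; then 1 ∈ (B ∖ D) ∪ (B ∩ T) but 1 ∉ (D ∪ T) ∩ T.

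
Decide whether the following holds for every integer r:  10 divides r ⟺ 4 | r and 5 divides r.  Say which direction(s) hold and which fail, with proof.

Not equivalent: only (⇐) holds.

(⟹) This fails: take r = 10. Certainly 10 ∣ 10, but 4 ∤ 10.

(⟸) Suppose 4 ∣ r and 5 ∣ r. Any common multiple of 4 and 5 is a multiple of their lcm; here gcd(4, 5) = 1, so lcm(4, 5) = 4·5 = 20, so 20 ∣ r. Since 10 ∣ 20, it follows that 10 ∣ r.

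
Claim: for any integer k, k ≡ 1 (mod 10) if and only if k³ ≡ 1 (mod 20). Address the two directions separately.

Only the converse holds.

[⇒] This fails: take k = 11. Then 11 ≡ 1 (mod 10), but 11³ = 1331 ≡ 11 (mod 20), not 1.

[⇐] Conversely, the residues r modulo 20 with r³ ≡ 1 (mod 20) are exactly {1}, and each is ≡ 1 (mod 10).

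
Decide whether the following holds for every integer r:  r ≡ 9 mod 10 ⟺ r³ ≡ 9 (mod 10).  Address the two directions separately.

Both directions hold.

Forward direction. Suppose r ≡ 9 mod 10. Write r = 10j + 9. Then (10j + 9)³ = 1000j³ + 2700j² + 2430j + 729 = 10(100j³ + 270j² + 243j + 72) + 9, so r³ ≡ 9 (mod 10).

Converse. For the converse, argue contrapositively. If r ≢ 9 (mod 10), then r is congruent to one of 0, 1, 2, 3, 4, 5, 6, 7, 8 modulo 10, and these give r³ ≡ 0, 1, 8, 7, 4, 5, 6, 3, 2 respectively — never 9.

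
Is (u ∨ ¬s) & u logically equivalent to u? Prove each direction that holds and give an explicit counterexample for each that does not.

(←) Assume the antecedent. If s is true, the antecedent forces (s = T, u = T), and (u ∨ ¬s) & u holds there. If s is false, the antecedent forces (s = F, u = T), and (u ∨ ¬s) & u holds there. Either way (u ∨ ¬s) & u holds.

(→) Assume the antecedent. If s is true, the antecedent forces (s = T, u = T), and u holds there. If s is false, the antecedent forces (s = F, u = T), and u holds there. Either way u holds.

Both directions hold.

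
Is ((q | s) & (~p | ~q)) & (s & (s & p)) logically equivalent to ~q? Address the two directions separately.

Only the forward implication holds.

(⟸) This fails. Under s = F, q = F, p = F, the left side is false but the right side is true.

(⟹) Assume the antecedent. If s is true, the antecedent forces (s = T, q = F, p = T), and ~q holds there. If s is false, the antecedent cannot hold. Either way ~q holds.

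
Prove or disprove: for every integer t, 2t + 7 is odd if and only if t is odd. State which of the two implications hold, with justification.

Forward direction. This fails: take t = 0. Then 2t + 7 = 7, which is odd, yet t = 0 is even, not odd.

Converse. Suppose t is odd. Since 2 is even, 2t is even for every t, so 2t + 7 has the same parity as 7, which is odd. Hence 2t + 7 is odd.

The forward direction fails; the converse holds.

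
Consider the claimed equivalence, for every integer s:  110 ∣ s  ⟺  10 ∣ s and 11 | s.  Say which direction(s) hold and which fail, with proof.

(→) If 110 ∣ s, write s = 110q. Since 110 = 11·10, s = 10·(11q), so 10 ∣ s; and since 110 = 10·11, s = 11·(10q), so 11 ∣ s.

(←) Suppose 10 ∣ s and 11 ∣ s. Any common multiple of 10 and 11 is a multiple of their lcm; here gcd(10, 11) = 1, so lcm(10, 11) = 10·11 = 110, so 110 ∣ s.

The biconditional holds.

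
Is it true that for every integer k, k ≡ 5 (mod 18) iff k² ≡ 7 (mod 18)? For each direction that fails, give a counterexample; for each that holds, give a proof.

[⇐] This fails: take k = 13. Then 13² = 169 ≡ 7 (mod 18), yet 13 ≡ 13 (mod 18), not 5.

[⇒] Suppose k ≡ 5 (mod 18). Write k = 18j + 5. Then (18j + 5)² = 324j² + 180j + 25 = 18(18j² + 10j + 1) + 7, so k² ≡ 7 (mod 18).

Only the forward direction holds.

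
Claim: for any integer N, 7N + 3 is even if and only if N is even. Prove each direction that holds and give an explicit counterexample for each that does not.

Neither implication holds.

(⇒) This fails: N = 7 gives 7N + 3 = 52, which is even, but 7 is odd, not even.

(⇐) This also fails: N = 2 is even, but 7N + 3 = 17 is odd, not even.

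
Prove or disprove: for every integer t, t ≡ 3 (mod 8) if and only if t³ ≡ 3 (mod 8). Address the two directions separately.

[⇒] Suppose t ≡ 3 (mod 8). Write t = 8j + 3. Then (8j + 3)³ = 512j³ + 576j² + 216j + 27 = 8(64j³ + 72j² + 27j + 3) + 3, so t³ ≡ 3 (mod 8).

[⇐] Conversely, suppose t³ ≡ 3 (mod 8). The only residue r in {0, …, 7} with r³ ≡ 3 (mod 8) is r = 3, so t ≡ 3 (mod 8).

Both directions hold; the statement is true.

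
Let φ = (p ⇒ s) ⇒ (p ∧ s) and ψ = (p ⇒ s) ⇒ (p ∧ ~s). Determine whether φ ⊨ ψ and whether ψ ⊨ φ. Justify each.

Only the converse holds.

(⇒) This fails. Under p = T, s = T, the left side is true but the right side is false.

(⇐) Assume the antecedent. If p is true, (p ⇒ s) ⇒ (p ∧ s) reduces to true regardless of the other variables. If p is false, the antecedent cannot hold. Either way (p ⇒ s) ⇒ (p ∧ s) holds.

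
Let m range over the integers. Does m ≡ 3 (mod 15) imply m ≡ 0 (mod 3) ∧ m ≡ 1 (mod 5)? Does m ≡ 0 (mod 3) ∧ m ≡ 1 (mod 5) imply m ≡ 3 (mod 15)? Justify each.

Both directions fail.

Forward direction. This fails: m = 3 gives 3 ≡ 3 (mod 15) but 3 ≡ 3 (mod 5), so the conjunction on the right does not hold.

Converse. This fails: m = 6 satisfies both congruences on the right (6 ≡ 0 mod 3 and 6 ≡ 1 mod 5) yet 6 ≡ 6 (mod 15), not 3.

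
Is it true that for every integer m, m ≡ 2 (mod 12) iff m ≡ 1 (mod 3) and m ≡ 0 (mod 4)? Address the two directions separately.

Neither implication holds.

Forward direction. This fails: m = 2 gives 2 ≡ 2 (mod 12) but 2 ≡ 2 (mod 3), so the conjunction on the right does not hold.

Converse. This fails: m = 4 satisfies both congruences on the right (4 ≡ 1 mod 3 and 4 ≡ 0 mod 4) yet 4 ≡ 4 (mod 12), not 2.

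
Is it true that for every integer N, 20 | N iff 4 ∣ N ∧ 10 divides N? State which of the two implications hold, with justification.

[⇐] Suppose 4 ∣ N and 10 ∣ N. Any common multiple of 4 and 10 is a multiple of their lcm; here lcm(4, 10) = 4·10/gcd(4, 10) = 40/2 = 20, so 20 ∣ N.

[⇒] If 20 ∣ N, write N = 20q. Since 20 = 5·4, N = 4·(5q), so 4 ∣ N; and since 20 = 2·10, N = 10·(2q), so 10 ∣ N.

Both directions hold.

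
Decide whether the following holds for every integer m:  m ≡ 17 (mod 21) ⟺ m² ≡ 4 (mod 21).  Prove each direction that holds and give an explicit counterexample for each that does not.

Neither implication holds.

(→) This fails: take m = 17. Then 17 ≡ 17 (mod 21), but 17² = 289 ≡ 16 (mod 21), not 4.

(←) This fails: take m = 2. Then 2² = 4 ≡ 4 (mod 21), yet 2 ≡ 2 (mod 21), not 17.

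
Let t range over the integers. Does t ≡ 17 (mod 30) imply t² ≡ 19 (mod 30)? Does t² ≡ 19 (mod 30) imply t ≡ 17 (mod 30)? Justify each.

Only the forward direction holds.

[⇒] Suppose t ≡ 17 (mod 30). Write t = 30j + 17. Then (30j + 17)² = 900j² + 1020j + 289 = 30(30j² + 34j + 9) + 19, so t² ≡ 19 (mod 30).

[⇐] This fails: take t = 7. Then 7² = 49 ≡ 19 (mod 30), yet 7 ≡ 7 (mod 30), not 17.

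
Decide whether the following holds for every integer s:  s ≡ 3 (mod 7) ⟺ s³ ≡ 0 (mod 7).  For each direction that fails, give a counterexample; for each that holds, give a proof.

(⇒) This fails: take s = 3. Then 3 ≡ 3 (mod 7), but 3³ = 27 ≡ 6 (mod 7), not 0.

(⇐) This fails: take s = 0. Then 0³ = 0 ≡ 0 (mod 7), yet 0 ≡ 0 (mod 7), not 3.

(⇒) fails and (⇐) fails.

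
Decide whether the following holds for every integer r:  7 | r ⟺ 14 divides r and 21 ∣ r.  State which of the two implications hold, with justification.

Only the reverse direction holds.

(⟸) Suppose 14 ∣ r and 21 ∣ r. Any common multiple of 14 and 21 is a multiple of their lcm; here lcm(14, 21) = 14·21/gcd(14, 21) = 294/7 = 42, so 42 ∣ r. Since 7 ∣ 42, it follows that 7 ∣ r.

(⟹) This fails: take r = 7. Certainly 7 ∣ 7, but 14 ∤ 7.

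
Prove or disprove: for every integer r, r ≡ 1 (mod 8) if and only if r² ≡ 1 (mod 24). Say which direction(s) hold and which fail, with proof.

Forward direction. This fails: take r = 9. Then 9 ≡ 1 (mod 8), but 9² = 81 ≡ 9 (mod 24), not 1.

Converse. This fails: take r = 5. Then 5² = 25 ≡ 1 (mod 24), yet 5 ≡ 5 (mod 8), not 1.

Both directions fail.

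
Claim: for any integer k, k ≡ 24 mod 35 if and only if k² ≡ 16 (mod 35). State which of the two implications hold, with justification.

Only the forward direction holds.

(⟹) Suppose k ≡ 24 mod 35. Write k = 35j + 24. Then (35j + 24)² = 1225j² + 1680j + 576 = 35(35j² + 48j + 16) + 16, so k² ≡ 16 (mod 35).

(⟸) This fails: take k = 4. Then 4² = 16 ≡ 16 (mod 35), yet 4 ≡ 4 (mod 35), not 24.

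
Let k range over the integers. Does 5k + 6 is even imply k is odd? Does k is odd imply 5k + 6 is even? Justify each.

Neither implication holds.

(⟹) This fails: k = 2 gives 5k + 6 = 16, which is even, but 2 is even, not odd.

(⟸) This also fails: k = 5 is odd, but 5k + 6 = 31 is odd, not even.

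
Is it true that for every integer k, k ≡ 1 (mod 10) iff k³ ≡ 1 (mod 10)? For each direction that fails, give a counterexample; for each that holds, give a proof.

Both implications hold.

Forward direction. Suppose k ≡ 1 (mod 10). Write k = 10j + 1. Then (10j + 1)³ = 1000j³ + 300j² + 30j + 1 = 10(100j³ + 30j² + 3j) + 1, so k³ ≡ 1 (mod 10).

Converse. For the converse, argue contrapositively. If k ≢ 1 (mod 10), then k is congruent to one of 0, 2, 3, 4, 5, 6, 7, 8, 9 modulo 10, and these give k³ ≡ 0, 8, 7, 4, 5, 6, 3, 2, 9 respectively — never 1.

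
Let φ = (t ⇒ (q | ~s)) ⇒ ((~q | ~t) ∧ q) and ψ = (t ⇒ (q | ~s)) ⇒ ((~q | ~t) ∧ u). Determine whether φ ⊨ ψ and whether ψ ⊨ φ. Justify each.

Forward direction. This fails. Under u = F, q = T, t = F, s = F, the left side is true but the right side is false.

Converse. This fails. Under u = T, q = F, t = F, s = F, the left side is false but the right side is true.

Both directions fail.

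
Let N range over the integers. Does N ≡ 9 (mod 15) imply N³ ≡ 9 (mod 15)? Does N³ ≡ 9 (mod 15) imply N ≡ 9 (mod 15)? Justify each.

(⟹) Suppose N ≡ 9 (mod 15). Write N = 15j + 9. Then (15j + 9)³ = 3375j³ + 6075j² + 3645j + 729 = 15(225j³ + 405j² + 243j + 48) + 9, so N³ ≡ 9 (mod 15).

(⟸) Conversely, suppose N³ ≡ 9 (mod 15). The only residue r in {0, …, 14} with r³ ≡ 9 (mod 15) is r = 9, so N ≡ 9 (mod 15).

Both implications hold.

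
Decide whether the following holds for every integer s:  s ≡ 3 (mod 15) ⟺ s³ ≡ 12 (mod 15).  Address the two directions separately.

Both implications hold.

(→) Suppose s ≡ 3 (mod 15). Write s = 15j + 3. Then (15j + 3)³ = 3375j³ + 2025j² + 405j + 27 = 15(225j³ + 135j² + 27j + 1) + 12, so s³ ≡ 12 (mod 15).

(←) Conversely, suppose s³ ≡ 12 (mod 15). The only residue r in {0, …, 14} with r³ ≡ 12 (mod 15) is r = 3, so s ≡ 3 (mod 15).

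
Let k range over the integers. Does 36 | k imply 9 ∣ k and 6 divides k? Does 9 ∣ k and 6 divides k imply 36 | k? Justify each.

[⇒] If 36 ∣ k, write k = 36q. Since 36 = 4·9, k = 9·(4q), so 9 ∣ k; and since 36 = 6·6, k = 6·(6q), so 6 ∣ k.

[⇐] This fails: take k = 18. Both 9 ∣ 18 and 6 ∣ 18, yet 18 is not a multiple of 36 (since 18 = 0·36 + 18), so 36 ∤ 18.

The forward direction holds; the converse fails.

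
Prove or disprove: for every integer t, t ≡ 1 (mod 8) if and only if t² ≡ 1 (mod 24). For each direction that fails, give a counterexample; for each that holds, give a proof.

Forward direction. This fails: take t = 9. Then 9 ≡ 1 (mod 8), but 9² = 81 ≡ 9 (mod 24), not 1.

Converse. This fails: take t = 5. Then 5² = 25 ≡ 1 (mod 24), yet 5 ≡ 5 (mod 8), not 1.

Both directions fail.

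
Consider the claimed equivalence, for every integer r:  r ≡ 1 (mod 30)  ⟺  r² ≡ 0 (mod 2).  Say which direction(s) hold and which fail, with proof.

Both directions fail.

Forward direction. This fails: take r = 1. Then 1 ≡ 1 (mod 30), but 1² = 1 ≡ 1 (mod 2), not 0.

Converse. This fails: take r = 0. Then 0² = 0 ≡ 0 (mod 2), yet 0 ≡ 0 (mod 30), not 1.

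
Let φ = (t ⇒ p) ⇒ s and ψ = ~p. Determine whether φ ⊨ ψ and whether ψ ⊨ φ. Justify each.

[⇒] This fails. Under p = T, t = F, s = T, the left side is true but the right side is false.

[⇐] This fails. Under p = F, t = F, s = F, the left side is false but the right side is true.

Neither direction holds.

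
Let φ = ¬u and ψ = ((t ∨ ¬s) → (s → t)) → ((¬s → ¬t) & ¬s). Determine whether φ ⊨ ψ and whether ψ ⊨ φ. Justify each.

[⇒] This fails. Under t = T, s = F, u = F, the left side is true but the right side is false.

[⇐] This fails. Under t = F, s = F, u = T, the left side is false but the right side is true.

Neither implication holds.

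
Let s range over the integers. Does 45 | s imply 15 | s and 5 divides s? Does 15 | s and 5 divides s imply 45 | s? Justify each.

The forward direction holds; the converse fails.

[⇒] If 45 ∣ s, write s = 45q. Since 45 = 3·15, s = 15·(3q), so 15 ∣ s; and since 45 = 9·5, s = 5·(9q), so 5 ∣ s.

[⇐] This fails: take s = 15. Both 15 ∣ 15 and 5 ∣ 15, yet 15 is not a multiple of 45 (since 15 = 0·45 + 15), so 45 ∤ 15.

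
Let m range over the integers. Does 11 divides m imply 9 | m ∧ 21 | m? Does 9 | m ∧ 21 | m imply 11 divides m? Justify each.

(⇒) fails and (⇐) fails.

(⟹) This fails: take m = 11. Certainly 11 ∣ 11, but 9 ∤ 11.

(⟸) This fails: take m = 63. Both 9 ∣ 63 and 21 ∣ 63, yet 63 is not a multiple of 11 (since 63 = 5·11 + 8), so 11 ∤ 63.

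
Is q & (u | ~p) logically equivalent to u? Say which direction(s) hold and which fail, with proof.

(→) This fails. Under u = F, p = F, q = T, the left side is true but the right side is false.

(←) This fails. Under u = T, p = F, q = F, the left side is false but the right side is true.

Neither implication holds.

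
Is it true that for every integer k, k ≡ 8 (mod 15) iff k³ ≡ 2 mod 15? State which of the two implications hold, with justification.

Forward direction. Suppose k ≡ 8 (mod 15). Write k = 15j + 8. Then (15j + 8)³ = 3375j³ + 5400j² + 2880j + 512 = 15(225j³ + 360j² + 192j + 34) + 2, so k³ ≡ 2 (mod 15).

Converse. Suppose k³ ≡ 2 (mod 15). The only residue r in {0, …, 14} with r³ ≡ 2 (mod 15) is r = 8, so k ≡ 8 (mod 15).

Both directions hold.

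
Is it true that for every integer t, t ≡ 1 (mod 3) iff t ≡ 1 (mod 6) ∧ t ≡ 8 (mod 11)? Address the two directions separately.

The forward direction fails; the converse holds.

(⇒) This fails: t = 1 gives 1 ≡ 1 (mod 3) but 1 ≡ 1 (mod 11), so the conjunction on the right does not hold.

(⇐) Conversely, if t ≡ 1 (mod 6) and t ≡ 8 (mod 11), then by the Chinese remainder theorem t ≡ 19 (mod 66). Since 19 ≡ 1 (mod 3) and 3 ∣ 66, we get t ≡ 1 (mod 3).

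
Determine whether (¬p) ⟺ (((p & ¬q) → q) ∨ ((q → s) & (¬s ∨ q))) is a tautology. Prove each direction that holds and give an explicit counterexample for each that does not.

(⇒) holds; (⇐) fails.

(⇒) Assume the antecedent. If p is true, the antecedent cannot hold. If p is false, the consequent reduces to true regardless of the other variables. Either way the consequent holds.

(⇐) This fails. Under p = T, q = F, s = F, the left side is false but the right side is true.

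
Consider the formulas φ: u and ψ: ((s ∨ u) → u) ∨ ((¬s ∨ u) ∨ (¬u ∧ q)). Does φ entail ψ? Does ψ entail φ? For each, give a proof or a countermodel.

(⇐) This fails. Under q = F, s = F, u = F, the left side is false but the right side is true.

(⇒) Assume the antecedent. If q is true, the consequent reduces to true regardless of the other variables. If q is false, the antecedent forces (q = F, s = F, u = T) or (q = F, s = T, u = T), and the consequent holds there. Either way the consequent holds.

Not equivalent: only (⇒) holds.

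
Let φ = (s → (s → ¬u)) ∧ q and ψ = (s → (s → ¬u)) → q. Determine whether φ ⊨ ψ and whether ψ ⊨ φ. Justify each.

Only the forward implication holds.

Forward direction. Assume the antecedent. If s is true, the antecedent forces (s = T, u = F, q = T), and (s → (s → ¬u)) → q holds there. If s is false, the antecedent forces (s = F, u = F, q = T) or (s = F, u = T, q = T), and (s → (s → ¬u)) → q holds there. Either way (s → (s → ¬u)) → q holds.

Converse. This fails. Under s = T, u = T, q = F, the left side is false but the right side is true.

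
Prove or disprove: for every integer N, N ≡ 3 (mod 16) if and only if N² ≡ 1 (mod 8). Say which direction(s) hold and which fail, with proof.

Not equivalent: only (⇒) holds.

(⟹) Suppose N ≡ 3 (mod 16). Then N² ≡ 3² = 9 (mod 16), and since 8 ∣ 16, also N² ≡ 1 (mod 8).

(⟸) This fails: take N = 1. Then 1² = 1 ≡ 1 (mod 8), yet 1 ≡ 1 (mod 16), not 3.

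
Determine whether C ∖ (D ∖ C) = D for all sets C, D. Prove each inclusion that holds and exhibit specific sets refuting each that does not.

Forward inclusion. This inclusion fails. Take C = {1}, D = ∅; then 1 ∈ C ∖ (D ∖ C) but 1 ∉ D.

Reverse inclusion. This inclusion fails. Take C = ∅, D = {1}; then 1 ∈ D but 1 ∉ C ∖ (D ∖ C).

Neither inclusion holds.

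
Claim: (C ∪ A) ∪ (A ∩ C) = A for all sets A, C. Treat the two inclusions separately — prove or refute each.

Only the reverse inclusion holds.

Forward inclusion. This inclusion fails. Take A = ∅, C = {1}; then 1 ∈ (C ∪ A) ∪ (A ∩ C) but 1 ∉ A.

Reverse inclusion. Let x ∈ A. Then either x ∈ A and x ∉ C; or x ∈ A ∩ C. In each case x ∈ (C ∪ A) ∪ (A ∩ C), so A ⊆ (C ∪ A) ∪ (A ∩ C).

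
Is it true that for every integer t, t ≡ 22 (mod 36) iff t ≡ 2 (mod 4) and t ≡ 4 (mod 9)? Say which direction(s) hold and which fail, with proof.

Both directions hold; the statement is true.

(⟹) Suppose t ≡ 22 (mod 36); write t = 36j + 22. Since 4 ∣ 36, reducing mod 4 gives t ≡ 22 ≡ 2 (mod 4); since 9 ∣ 36, reducing mod 9 gives t ≡ 22 ≡ 4 (mod 9).

(⟸) Conversely, if t ≡ 2 (mod 4) and t ≡ 4 (mod 9), then by the Chinese remainder theorem t ≡ 22 (mod 36). This is exactly t ≡ 22 (mod 36).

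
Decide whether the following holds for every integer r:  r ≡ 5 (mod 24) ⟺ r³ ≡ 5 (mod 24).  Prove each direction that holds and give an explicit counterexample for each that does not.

Equivalent; both directions hold.

(⇒) Suppose r ≡ 5 (mod 24). Write r = 24j + 5. Then (24j + 5)³ = 13824j³ + 8640j² + 1800j + 125 = 24(576j³ + 360j² + 75j + 5) + 5, so r³ ≡ 5 (mod 24).

(⇐) Conversely, suppose r³ ≡ 5 (mod 24). The only residue r in {0, …, 23} with r³ ≡ 5 (mod 24) is r = 5, so r ≡ 5 (mod 24).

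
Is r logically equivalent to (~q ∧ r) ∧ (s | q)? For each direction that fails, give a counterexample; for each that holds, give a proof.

Only the reverse direction holds.

(→) This fails. Under r = T, s = F, q = F, the left side is true but the right side is false.

(←) Assume the antecedent. If r is true, r reduces to true regardless of the other variables. If r is false, the antecedent cannot hold. Either way r holds.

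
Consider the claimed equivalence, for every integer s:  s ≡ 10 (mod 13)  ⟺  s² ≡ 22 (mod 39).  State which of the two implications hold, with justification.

(→) This fails: take s = 36. Then 36 ≡ 10 (mod 13), but 36² = 1296 ≡ 9 (mod 39), not 22.

(←) This fails: take s = 16. Then 16² = 256 ≡ 22 (mod 39), yet 16 ≡ 3 (mod 13), not 10.

Neither implication holds.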